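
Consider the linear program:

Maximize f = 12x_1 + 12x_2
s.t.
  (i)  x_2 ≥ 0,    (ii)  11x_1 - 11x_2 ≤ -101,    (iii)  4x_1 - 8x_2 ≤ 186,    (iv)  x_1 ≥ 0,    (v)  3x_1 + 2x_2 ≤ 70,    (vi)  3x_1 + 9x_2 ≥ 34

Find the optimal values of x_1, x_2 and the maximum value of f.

The binding constraints are x_1 = 0 and 3x_1 + 2x_2 = 70.
Solving simultaneously gives x_1 = 0, x_2 = 35.

x_1 = 0, x_2 = 35, maximum f = 420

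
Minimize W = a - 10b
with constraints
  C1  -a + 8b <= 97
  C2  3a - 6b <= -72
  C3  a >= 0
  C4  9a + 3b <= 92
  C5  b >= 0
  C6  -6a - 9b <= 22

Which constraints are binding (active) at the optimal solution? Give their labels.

Extreme points and W = a - 10b:
  (1/3, 73/6) → W = -364/3
  (0, 97/8) → W = -485/4
  (0, 12) → W = -120

The minimum is at (1/3, 73/6). Substituting into each constraint, equality holds for C1 and C2; the remaining constraints have slack.

C1 and C2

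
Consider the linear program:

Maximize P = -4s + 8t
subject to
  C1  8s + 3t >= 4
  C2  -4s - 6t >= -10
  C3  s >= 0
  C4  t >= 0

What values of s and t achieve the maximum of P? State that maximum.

Extreme points and P = -4s + 8t:
  (0, 4/3) → P = 32/3
  (1/2, 0) → P = -2
  (0, 5/3) → P = 40/3
  (5/2, 0) → P = -10

The binding constraints are -4s - 6t = -10 and s = 0.
Solving simultaneously gives s = 0, t = 5/3.

s = 0, t = 5/3, maximum P = 40/3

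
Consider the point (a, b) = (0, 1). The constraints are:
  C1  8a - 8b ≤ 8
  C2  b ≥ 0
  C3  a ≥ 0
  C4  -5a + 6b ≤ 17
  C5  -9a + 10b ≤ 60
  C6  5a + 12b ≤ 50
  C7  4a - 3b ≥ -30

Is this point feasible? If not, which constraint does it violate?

C1: -8 ≤ 8 ✓
C2: 1 ≥ 0 ✓
C3: 0 ≥ 0 ✓
C4: 6 ≤ 17 ✓
C5: 10 ≤ 60 ✓
C6: 12 ≤ 50 ✓
C7: -3 ≥ -30 ✓

feasible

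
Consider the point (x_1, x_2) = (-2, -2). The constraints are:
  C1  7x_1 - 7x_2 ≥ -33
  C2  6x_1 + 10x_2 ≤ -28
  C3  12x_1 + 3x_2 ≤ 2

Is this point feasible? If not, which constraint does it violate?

C1: 0 ≥ -33 ✓
C2: -32 ≤ -28 ✓
C3: -30 ≤ 2 ✓

feasible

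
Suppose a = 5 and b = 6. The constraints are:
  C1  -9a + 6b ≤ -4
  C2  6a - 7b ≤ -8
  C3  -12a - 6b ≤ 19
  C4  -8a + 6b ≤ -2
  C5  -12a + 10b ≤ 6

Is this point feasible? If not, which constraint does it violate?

C1: -9 ≤ -4 ✓
C2: -12 ≤ -8 ✓
C3: -96 ≤ 19 ✓
C4: -4 ≤ -2 ✓
C5: 0 ≤ 6 ✓

feasible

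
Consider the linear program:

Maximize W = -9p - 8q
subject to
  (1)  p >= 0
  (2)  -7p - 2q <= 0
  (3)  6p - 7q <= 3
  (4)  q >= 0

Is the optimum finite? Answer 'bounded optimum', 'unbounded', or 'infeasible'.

Extreme points and W = -9p - 8q:
  (0, 0) → W = 0
  (1/2, 0) → W = -9/2
The feasible region has finitely many vertices and no improving ray; the maximum is 0 at (0, 0).

bounded optimum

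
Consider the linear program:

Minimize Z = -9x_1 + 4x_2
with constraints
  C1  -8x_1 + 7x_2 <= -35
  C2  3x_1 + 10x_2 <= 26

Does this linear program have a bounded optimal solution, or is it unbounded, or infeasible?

unbounded

From the feasible point (532/101, 103/101), moving in the direction (10, -3) keeps every constraint satisfied while Z decreases without bound.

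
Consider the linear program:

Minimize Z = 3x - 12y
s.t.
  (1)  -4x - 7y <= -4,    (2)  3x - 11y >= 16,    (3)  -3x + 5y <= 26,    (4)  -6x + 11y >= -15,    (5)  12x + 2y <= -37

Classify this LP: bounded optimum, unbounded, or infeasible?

The boundaries -4x - 7y = -4 and -3x + 5y = 26 meet at (-162/41, 116/41), but that point violates 3x - 11y ≥ 16. Every candidate vertex is excluded by some other constraint, so the feasible region is empty.

infeasible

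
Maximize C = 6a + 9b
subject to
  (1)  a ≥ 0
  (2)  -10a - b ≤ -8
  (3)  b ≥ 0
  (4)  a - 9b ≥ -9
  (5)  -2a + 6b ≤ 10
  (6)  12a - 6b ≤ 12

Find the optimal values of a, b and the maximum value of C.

a = 27/17, b = 20/17, maximum C = 342/17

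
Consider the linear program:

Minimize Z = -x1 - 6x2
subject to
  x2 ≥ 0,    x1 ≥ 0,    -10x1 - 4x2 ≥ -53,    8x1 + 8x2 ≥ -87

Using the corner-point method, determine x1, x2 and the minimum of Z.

Feasible corners and Z = -x1 - 6x2:
  (0, 0) → Z = 0
  (53/10, 0) → Z = -53/10
  (0, 53/4) → Z = -159/2

x1 = 0, x2 = 53/4, minimum Z = -159/2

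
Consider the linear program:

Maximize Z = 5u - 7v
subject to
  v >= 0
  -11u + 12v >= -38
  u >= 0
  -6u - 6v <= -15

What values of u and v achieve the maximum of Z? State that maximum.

Corner points and Z = 5u - 7v:
  (38/11, 0) → Z = 190/11
  (5/2, 0) → Z = 25/2
  (0, 5/2) → Z = -35/2
The feasible region is unbounded (it extends along (0, 1), (12, 11)), but Z strictly decreases along every unbounded feasible direction, so there is no improving ray and the maximum is attained at a vertex.

The optimum lies where v = 0 and -11u + 12v = -38.
Solving simultaneously gives u = 38/11, v = 0.

u = 38/11, v = 0, maximum Z = 190/11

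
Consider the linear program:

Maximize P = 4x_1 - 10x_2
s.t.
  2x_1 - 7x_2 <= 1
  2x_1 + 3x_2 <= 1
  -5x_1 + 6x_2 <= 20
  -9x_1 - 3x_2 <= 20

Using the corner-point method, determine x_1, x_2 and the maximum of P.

x_1 = 1/2, x_2 = 0, maximum P = 2

Extreme points and P = 4x_1 - 10x_2:
  (1/2, 0) → P = 2
  (-137/69, -49/69) → P = -58/69
  (-2, 5/3) → P = -74/3
  (-60/23, 80/69) → P = -1520/69

The binding constraints are 2x_1 - 7x_2 = 1 and 2x_1 + 3x_2 = 1.
Solving simultaneously gives x_1 = 1/2, x_2 = 0.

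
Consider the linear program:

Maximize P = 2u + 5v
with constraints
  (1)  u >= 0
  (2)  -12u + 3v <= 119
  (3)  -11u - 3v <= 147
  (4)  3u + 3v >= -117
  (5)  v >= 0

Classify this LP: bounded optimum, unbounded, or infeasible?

From the feasible point (0, 119/3), moving in the direction (1, 0) keeps every constraint satisfied while P increases without bound.

unbounded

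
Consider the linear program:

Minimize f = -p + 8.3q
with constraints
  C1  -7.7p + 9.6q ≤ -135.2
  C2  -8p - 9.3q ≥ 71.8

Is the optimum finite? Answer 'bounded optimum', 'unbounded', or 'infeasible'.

From the feasible point (6312/1649, -54482/4947), moving in the direction (-9.6, -7.7) keeps every constraint satisfied while f decreases without bound.

unbounded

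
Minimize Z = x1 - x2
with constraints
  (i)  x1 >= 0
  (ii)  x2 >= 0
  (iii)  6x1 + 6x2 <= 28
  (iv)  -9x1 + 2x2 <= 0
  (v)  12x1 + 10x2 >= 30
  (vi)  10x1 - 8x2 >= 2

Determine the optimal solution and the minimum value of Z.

Extreme points and Z = x1 - x2:
  (14/3, 0) → Z = 14/3
  (5/2, 0) → Z = 5/2
  (59/27, 67/27) → Z = -8/27
  (65/49, 69/49) → Z = -4/49

The optimum lies where 6x1 + 6x2 = 28 and 10x1 - 8x2 = 2.
Solving simultaneously gives x1 = 59/27, x2 = 67/27.

x1 = 59/27, x2 = 67/27, minimum Z = -8/27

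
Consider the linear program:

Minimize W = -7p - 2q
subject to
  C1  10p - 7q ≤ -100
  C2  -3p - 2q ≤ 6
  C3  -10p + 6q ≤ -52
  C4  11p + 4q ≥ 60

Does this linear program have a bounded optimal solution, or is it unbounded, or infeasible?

From the feasible point (482/5, 152), moving in the direction (7, 10) keeps every constraint satisfied while W decreases without bound.

unbounded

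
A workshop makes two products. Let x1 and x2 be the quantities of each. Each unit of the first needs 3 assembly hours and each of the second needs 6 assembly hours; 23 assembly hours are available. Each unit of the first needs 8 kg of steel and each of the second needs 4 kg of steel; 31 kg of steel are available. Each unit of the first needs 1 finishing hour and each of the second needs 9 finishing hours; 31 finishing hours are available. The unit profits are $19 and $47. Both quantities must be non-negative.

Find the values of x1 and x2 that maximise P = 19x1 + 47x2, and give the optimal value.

Feasible corners and P = 19x1 + 47x2:
  (0, 0) → P = 0
  (0, 31/9) → P = 1457/9
  (31/8, 0) → P = 589/8
  (47/18, 91/36) → P = 2021/12
  (1, 10/3) → P = 527/3

The binding constraints are 3x1 + 6x2 = 23 and x1 + 9x2 = 31.
Solving simultaneously gives x1 = 1, x2 = 10/3.

x1 = 1, x2 = 10/3, maximum P = 527/3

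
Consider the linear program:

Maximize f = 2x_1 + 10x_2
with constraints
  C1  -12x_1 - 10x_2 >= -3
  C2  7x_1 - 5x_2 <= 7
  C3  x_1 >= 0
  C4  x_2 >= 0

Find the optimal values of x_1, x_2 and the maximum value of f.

Corner points and f = 2x_1 + 10x_2:
  (0, 3/10) → f = 3
  (1/4, 0) → f = 1/2
  (0, 0) → f = 0

The binding constraints are -12x_1 - 10x_2 = -3 and x_1 = 0.
Solving simultaneously gives x_1 = 0, x_2 = 3/10.

x_1 = 0, x_2 = 3/10, maximum f = 3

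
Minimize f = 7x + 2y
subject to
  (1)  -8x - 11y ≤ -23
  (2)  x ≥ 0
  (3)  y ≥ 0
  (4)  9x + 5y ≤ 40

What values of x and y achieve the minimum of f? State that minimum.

Corner points and f = 7x + 2y:
  (0, 23/11) → f = 46/11
  (23/8, 0) → f = 161/8
  (0, 8) → f = 16
  (40/9, 0) → f = 280/9

x = 0, y = 23/11, minimum f = 46/11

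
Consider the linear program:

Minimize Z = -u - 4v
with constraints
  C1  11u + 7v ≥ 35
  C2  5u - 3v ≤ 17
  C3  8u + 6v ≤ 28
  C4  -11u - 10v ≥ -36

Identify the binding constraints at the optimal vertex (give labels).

Vertices and Z = -u - 4v:
  (56/17, -3/17) → Z = -44/17
  (98/33, 1/3) → Z = -142/33
  (278/83, -7/83) → Z = -250/83

The minimum is at (98/33, 1/3). Substituting into each constraint, equality holds for C1 and C4; the remaining constraints have slack.

C1 and C4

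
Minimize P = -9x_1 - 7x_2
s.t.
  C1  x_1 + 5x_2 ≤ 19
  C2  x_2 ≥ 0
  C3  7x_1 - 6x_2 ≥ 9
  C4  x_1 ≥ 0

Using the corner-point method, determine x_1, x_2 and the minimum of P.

x_1 = 19, x_2 = 0, minimum P = -171

Vertices and P = -9x_1 - 7x_2:
  (19, 0) → P = -171
  (159/41, 124/41) → P = -2299/41
  (9/7, 0) → P = -81/7

The optimum lies where x_1 + 5x_2 = 19 and x_2 = 0.
Solving simultaneously gives x_1 = 19, x_2 = 0.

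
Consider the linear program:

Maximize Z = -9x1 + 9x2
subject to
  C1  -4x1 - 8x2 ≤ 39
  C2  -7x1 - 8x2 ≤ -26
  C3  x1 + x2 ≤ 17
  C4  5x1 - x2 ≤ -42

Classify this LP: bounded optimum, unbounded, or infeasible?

From the feasible point (-310/47, 424/47), moving in the direction (-1, 1) keeps every constraint satisfied while Z increases without bound.

unbounded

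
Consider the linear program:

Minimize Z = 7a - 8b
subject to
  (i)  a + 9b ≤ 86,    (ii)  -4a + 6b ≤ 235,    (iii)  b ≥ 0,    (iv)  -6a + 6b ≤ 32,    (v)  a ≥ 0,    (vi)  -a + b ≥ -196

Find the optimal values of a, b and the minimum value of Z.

a = 19/5, b = 137/15, minimum Z = -697/15

Feasible corners and Z = 7a - 8b:
  (86, 0) → Z = 602
  (19/5, 137/15) → Z = -697/15
  (0, 0) → Z = 0
  (0, 16/3) → Z = -128/3

At the optimal vertex, a + 9b = 86 and -6a + 6b = 32.
Solving simultaneously gives a = 19/5, b = 137/15.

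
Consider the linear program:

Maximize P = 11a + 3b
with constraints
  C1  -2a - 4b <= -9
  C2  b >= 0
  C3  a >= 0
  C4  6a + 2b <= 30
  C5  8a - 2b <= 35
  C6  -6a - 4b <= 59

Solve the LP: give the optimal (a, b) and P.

Corner points and P = 11a + 3b:
  (0, 9/4) → P = 27/4
  (79/18, 1/18) → P = 436/9
  (0, 15) → P = 45
  (65/14, 15/14) → P = 380/7

At the optimal vertex, 6a + 2b = 30 and 8a - 2b = 35.
Solving simultaneously gives a = 65/14, b = 15/14.

a = 65/14, b = 15/14, maximum P = 380/7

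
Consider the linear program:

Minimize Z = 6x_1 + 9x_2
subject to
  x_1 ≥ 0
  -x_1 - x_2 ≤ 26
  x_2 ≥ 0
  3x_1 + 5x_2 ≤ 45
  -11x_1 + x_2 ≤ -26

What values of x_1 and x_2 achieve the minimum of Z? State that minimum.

x_1 = 26/11, x_2 = 0, minimum Z = 156/11

Feasible corners and Z = 6x_1 + 9x_2:
  (15, 0) → Z = 90
  (26/11, 0) → Z = 156/11
  (175/58, 417/58) → Z = 4803/58

At the optimal vertex, x_2 = 0 and -11x_1 + x_2 = -26.
Solving simultaneously gives x_1 = 26/11, x_2 = 0.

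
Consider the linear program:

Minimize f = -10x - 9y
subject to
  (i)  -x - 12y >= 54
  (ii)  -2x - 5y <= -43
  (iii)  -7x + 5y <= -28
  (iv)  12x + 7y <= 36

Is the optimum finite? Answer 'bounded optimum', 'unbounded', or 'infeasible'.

The boundaries -x - 12y = 54 and -2x - 5y = -43 meet at (786/19, -151/19), but that point violates 12x + 7y ≤ 36. Every candidate vertex is excluded by some other constraint, so the feasible region is empty.

infeasible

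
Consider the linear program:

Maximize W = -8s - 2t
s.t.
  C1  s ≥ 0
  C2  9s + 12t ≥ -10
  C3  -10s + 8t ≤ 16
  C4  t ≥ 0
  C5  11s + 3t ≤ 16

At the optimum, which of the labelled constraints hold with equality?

Feasible corners and W = -8s - 2t:
  (0, 2) → W = -4
  (0, 0) → W = 0
  (40/59, 168/59) → W = -656/59
  (16/11, 0) → W = -128/11

The maximum is at (0, 0). Substituting into each constraint, equality holds for C1 and C4; the remaining constraints have slack.

C1 and C4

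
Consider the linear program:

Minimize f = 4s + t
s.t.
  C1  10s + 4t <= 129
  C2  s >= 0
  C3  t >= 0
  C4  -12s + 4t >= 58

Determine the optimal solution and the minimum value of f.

s = 0, t = 29/2, minimum f = 29/2

Extreme points and f = 4s + t:
  (0, 129/4) → f = 129/4
  (71/22, 266/11) → f = 408/11
  (0, 29/2) → f = 29/2

The optimum lies where s = 0 and -12s + 4t = 58.
Solving simultaneously gives s = 0, t = 29/2.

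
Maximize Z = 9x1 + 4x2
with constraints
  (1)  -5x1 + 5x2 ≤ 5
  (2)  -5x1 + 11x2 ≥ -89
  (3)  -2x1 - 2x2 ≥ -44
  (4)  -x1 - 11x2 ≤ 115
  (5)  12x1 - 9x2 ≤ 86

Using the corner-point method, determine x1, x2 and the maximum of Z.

x1 = 284/21, x2 = 178/21, maximum Z = 3268/21

The binding constraints are -2x1 - 2x2 = -44 and 12x1 - 9x2 = 86.
Solving simultaneously gives x1 = 284/21, x2 = 178/21.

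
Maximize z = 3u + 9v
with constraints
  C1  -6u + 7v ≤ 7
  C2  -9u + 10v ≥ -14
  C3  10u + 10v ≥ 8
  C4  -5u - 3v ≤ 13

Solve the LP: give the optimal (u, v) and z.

u = 56, v = 49, maximum z = 609

The binding constraints are -6u + 7v = 7 and -9u + 10v = -14.
Solving simultaneously gives u = 56, v = 49.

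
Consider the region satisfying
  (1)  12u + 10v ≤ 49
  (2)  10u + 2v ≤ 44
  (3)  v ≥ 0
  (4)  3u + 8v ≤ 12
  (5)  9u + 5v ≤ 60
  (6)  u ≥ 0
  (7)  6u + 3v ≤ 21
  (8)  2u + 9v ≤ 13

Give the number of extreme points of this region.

5

The feasible vertices (each the meet of two boundaries and inside every other half-plane) are:
  (0, 0)
  (7/2, 0)
  (44/13, 3/13)
  (4/11, 15/11)
  (0, 13/9)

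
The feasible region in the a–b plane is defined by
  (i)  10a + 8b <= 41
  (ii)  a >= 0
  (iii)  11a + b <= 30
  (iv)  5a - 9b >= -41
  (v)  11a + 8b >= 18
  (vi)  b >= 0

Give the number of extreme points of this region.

Intersecting each pair of boundary lines and keeping only the points that satisfy every inequality leaves:
  (199/78, 151/78)
  (41/130, 123/26)
  (0, 41/9)
  (0, 9/4)
  (30/11, 0)
  (18/11, 0)

6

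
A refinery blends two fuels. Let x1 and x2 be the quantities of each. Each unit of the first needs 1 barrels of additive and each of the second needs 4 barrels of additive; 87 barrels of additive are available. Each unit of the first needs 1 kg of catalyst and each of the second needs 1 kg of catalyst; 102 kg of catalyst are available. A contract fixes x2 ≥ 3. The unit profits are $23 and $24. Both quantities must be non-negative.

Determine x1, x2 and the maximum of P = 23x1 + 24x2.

Extreme points and P = 23x1 + 24x2:
  (0, 87/4) → P = 522
  (0, 3) → P = 72
  (75, 3) → P = 1797

At the optimal vertex, x1 + 4x2 = 87 and x2 = 3.
Solving simultaneously gives x1 = 75, x2 = 3.

x1 = 75, x2 = 3, maximum P = 1797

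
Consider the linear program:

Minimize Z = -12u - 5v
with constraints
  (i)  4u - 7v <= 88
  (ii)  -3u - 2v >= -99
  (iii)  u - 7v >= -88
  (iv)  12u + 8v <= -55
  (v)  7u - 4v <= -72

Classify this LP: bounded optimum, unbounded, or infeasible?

Feasible corners and Z = -12u - 5v:
  (-856/33, -904/33) → Z = 14792/33
  (-1089/92, 1001/92) → Z = 8063/92
  (-199/26, 479/104) → Z = 7157/104
The feasible region has finitely many vertices and no improving ray; the minimum is 7157/104 at (-199/26, 479/104).

bounded optimum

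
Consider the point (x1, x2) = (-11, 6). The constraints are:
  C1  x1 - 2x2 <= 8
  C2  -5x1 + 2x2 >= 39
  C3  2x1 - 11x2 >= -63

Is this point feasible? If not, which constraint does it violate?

Constraint C3: 2x1 - 11x2 = -88, which is not ≥ -63. All other constraints are satisfied.

not feasible — violates C3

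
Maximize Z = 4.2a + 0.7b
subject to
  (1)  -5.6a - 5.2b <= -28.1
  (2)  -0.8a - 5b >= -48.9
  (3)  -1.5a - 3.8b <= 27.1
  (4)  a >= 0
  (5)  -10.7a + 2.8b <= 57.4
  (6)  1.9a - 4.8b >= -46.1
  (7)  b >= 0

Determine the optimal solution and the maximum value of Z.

Vertices and Z = 4.2a + 0.7b:
  (0, 281/52) → Z = 1967/520
  (281/56, 0) → Z = 843/40
  (211/667, 12979/1334) → Z = 108577/13340
  (489/8, 0) → Z = 10269/40
  (0, 461/48) → Z = 3227/480

The optimum lies where -0.8a - 5b = -48.9 and b = 0.
Solving simultaneously gives a = 489/8, b = 0.

a = 61.125, b = 0, maximum Z = 256.725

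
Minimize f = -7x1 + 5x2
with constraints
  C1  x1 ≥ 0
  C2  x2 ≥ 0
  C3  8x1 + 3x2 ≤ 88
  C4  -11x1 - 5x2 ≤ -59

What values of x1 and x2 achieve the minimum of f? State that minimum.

Feasible corners and f = -7x1 + 5x2:
  (0, 88/3) → f = 440/3
  (0, 59/5) → f = 59
  (11, 0) → f = -77
  (59/11, 0) → f = -413/11

At the optimal vertex, x2 = 0 and 8x1 + 3x2 = 88.
Solving simultaneously gives x1 = 11, x2 = 0.

x1 = 11, x2 = 0, minimum f = -77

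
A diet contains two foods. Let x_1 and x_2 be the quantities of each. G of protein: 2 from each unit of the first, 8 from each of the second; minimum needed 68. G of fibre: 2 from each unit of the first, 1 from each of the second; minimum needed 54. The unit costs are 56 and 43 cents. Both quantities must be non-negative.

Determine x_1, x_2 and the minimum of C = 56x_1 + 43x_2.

Feasible corners and C = 56x_1 + 43x_2:
  (0, 54) → C = 2322
  (34, 0) → C = 1904
  (26, 2) → C = 1542
The feasible region is unbounded (it extends along (0, 1), (1, 0)), but C strictly increases along every unbounded feasible direction, so there is no improving ray and the minimum is attained at a vertex.

The optimum lies where 2x_1 + 8x_2 = 68 and 2x_1 + x_2 = 54.
Solving simultaneously gives x_1 = 26, x_2 = 2.

x_1 = 26, x_2 = 2, minimum C = 1542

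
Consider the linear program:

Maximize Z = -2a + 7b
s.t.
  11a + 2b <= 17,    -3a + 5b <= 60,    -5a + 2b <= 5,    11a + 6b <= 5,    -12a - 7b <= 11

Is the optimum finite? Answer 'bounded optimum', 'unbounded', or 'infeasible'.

bounded optimum

Corner points and Z = -2a + 7b:
  (23/11, -3) → Z = -277/11
  (141/53, -325/53) → Z = -2557/53
  (-5/13, 20/13) → Z = 150/13
  (-57/59, 5/59) → Z = 149/59
The feasible region has finitely many vertices and no improving ray; the maximum is 150/13 at (-5/13, 20/13).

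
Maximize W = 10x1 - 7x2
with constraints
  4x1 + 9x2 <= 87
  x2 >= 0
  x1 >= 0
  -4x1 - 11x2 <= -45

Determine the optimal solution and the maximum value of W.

Feasible corners and W = 10x1 - 7x2:
  (87/4, 0) → W = 435/2
  (0, 29/3) → W = -203/3
  (45/4, 0) → W = 225/2
  (0, 45/11) → W = -315/11

The binding constraints are 4x1 + 9x2 = 87 and x2 = 0.
Solving simultaneously gives x1 = 87/4, x2 = 0.

x1 = 87/4, x2 = 0, maximum W = 435/2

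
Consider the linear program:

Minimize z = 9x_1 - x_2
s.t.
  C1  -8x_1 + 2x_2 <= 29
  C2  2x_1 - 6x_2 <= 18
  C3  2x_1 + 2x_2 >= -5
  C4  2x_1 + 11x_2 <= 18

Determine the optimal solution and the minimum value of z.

x_1 = -17/5, x_2 = 9/10, minimum z = -63/2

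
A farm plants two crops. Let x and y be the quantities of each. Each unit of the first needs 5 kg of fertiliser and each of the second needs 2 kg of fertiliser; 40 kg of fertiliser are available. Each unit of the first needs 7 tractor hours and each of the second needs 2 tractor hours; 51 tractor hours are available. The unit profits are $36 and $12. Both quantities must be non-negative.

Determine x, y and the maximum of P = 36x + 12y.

Extreme points and P = 36x + 12y:
  (0, 0) → P = 0
  (0, 20) → P = 240
  (51/7, 0) → P = 1836/7
  (11/2, 25/4) → P = 273

The binding constraints are 5x + 2y = 40 and 7x + 2y = 51.
Solving simultaneously gives x = 11/2, y = 25/4.

x = 11/2, y = 25/4, maximum P = 273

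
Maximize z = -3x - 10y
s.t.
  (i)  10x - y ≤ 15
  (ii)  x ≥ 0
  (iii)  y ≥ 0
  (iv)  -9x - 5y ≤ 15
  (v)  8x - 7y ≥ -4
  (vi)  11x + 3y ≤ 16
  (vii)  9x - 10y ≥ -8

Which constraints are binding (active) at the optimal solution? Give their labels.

(ii) and (iii)

Corner points and z = -3x - 10y:
  (0, 0) → z = 0
  (0, 4/7) → z = -40/7
  (16/11, 0) → z = -48/11
  (16/17, 28/17) → z = -328/17
  (136/137, 232/137) → z = -2728/137

The maximum is at (0, 0). Substituting into each constraint, equality holds for (ii) and (iii); the remaining constraints have slack.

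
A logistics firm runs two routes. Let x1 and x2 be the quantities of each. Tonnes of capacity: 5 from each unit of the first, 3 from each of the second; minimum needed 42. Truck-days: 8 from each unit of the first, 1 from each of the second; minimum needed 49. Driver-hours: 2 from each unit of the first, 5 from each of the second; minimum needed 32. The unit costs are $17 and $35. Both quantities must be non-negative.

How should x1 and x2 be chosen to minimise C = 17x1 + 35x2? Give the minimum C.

x1 = 6, x2 = 4, minimum C = 242

Corner points and C = 17x1 + 35x2:
  (0, 49) → C = 1715
  (16, 0) → C = 272
  (105/19, 91/19) → C = 4970/19
  (6, 4) → C = 242
The feasible region is unbounded (it extends along (0, 1), (1, 0)), but C strictly increases along every unbounded feasible direction, so there is no improving ray and the minimum is attained at a vertex.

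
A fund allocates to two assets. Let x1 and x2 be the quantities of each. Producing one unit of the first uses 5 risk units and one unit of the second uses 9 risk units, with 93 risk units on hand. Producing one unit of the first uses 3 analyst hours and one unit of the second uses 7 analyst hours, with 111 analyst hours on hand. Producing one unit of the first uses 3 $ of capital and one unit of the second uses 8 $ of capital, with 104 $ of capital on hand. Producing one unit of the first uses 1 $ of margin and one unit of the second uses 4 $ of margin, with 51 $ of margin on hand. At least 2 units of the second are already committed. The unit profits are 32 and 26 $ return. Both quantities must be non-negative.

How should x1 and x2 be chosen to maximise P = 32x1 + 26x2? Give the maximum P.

Feasible corners and P = 32x1 + 26x2:
  (0, 31/3) → P = 806/3
  (0, 2) → P = 52
  (15, 2) → P = 532

At the optimal vertex, 5x1 + 9x2 = 93 and x2 = 2.
Solving simultaneously gives x1 = 15, x2 = 2.

x1 = 15, x2 = 2, maximum P = 532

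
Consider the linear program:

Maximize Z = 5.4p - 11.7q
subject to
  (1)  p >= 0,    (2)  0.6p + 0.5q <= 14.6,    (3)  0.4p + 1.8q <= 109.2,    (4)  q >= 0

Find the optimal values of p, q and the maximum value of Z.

Vertices and Z = 5.4p - 11.7q:
  (0, 146/5) → Z = -8541/25
  (0, 0) → Z = 0
  (73/3, 0) → Z = 657/5

The binding constraints are 0.6p + 0.5q = 14.6 and q = 0.
Solving simultaneously gives p = 73/3, q = 0.

p = 73/3, q = 0, maximum Z = 657/5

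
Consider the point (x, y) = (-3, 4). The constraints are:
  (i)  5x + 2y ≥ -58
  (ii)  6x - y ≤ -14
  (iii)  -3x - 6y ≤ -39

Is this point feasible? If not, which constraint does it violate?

Constraint (iii): -3x - 6y = -15, which is not ≤ -39. All other constraints are satisfied.

not feasible — violates (iii)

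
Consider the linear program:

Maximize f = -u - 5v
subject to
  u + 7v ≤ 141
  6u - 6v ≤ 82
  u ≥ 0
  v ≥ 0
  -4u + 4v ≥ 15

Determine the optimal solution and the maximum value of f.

Corner points and f = -u - 5v:
  (0, 141/7) → f = -705/7
  (459/32, 579/32) → f = -1677/16
  (0, 15/4) → f = -75/4

At the optimal vertex, u = 0 and -4u + 4v = 15.
Solving simultaneously gives u = 0, v = 15/4.

u = 0, v = 15/4, maximum f = -75/4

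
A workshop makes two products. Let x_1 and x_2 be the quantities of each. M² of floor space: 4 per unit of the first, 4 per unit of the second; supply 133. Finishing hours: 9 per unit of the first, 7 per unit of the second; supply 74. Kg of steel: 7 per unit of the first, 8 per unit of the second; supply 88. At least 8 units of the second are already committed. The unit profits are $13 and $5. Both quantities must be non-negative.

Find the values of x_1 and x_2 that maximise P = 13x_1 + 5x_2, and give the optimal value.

x_1 = 2, x_2 = 8, maximum P = 66

At the optimal vertex, 9x_1 + 7x_2 = 74 and x_2 = 8.
Solving simultaneously gives x_1 = 2, x_2 = 8.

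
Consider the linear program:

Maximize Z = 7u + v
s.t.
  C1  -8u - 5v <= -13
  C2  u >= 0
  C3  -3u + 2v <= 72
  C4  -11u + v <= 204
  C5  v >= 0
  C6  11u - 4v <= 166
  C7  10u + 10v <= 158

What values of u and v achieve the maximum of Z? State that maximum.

u = 382/25, v = 13/25, maximum Z = 2687/25

Vertices and Z = 7u + v:
  (0, 13/5) → Z = 13/5
  (13/8, 0) → Z = 91/8
  (0, 79/5) → Z = 79/5
  (166/11, 0) → Z = 1162/11
  (382/25, 13/25) → Z = 2687/25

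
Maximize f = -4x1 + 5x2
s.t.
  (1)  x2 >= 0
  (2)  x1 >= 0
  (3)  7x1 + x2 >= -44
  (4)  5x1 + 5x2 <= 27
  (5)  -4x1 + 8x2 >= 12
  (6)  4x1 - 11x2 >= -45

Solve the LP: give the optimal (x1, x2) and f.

x1 = 0, x2 = 45/11, maximum f = 225/11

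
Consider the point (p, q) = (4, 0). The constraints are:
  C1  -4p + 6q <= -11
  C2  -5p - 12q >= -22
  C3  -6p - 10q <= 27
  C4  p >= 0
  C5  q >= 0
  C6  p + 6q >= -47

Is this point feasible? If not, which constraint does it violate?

feasible

C1: -16 ≤ -11 ✓
C2: -20 ≥ -22 ✓
C3: -24 ≤ 27 ✓
C4: 4 ≥ 0 ✓
C5: 0 ≥ 0 ✓
C6: 4 ≥ -47 ✓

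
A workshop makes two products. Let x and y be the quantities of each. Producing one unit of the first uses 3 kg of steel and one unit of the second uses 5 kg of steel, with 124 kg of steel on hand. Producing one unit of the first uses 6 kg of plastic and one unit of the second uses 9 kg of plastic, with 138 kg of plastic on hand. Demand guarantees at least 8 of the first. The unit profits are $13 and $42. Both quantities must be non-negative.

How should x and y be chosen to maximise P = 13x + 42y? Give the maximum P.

Corner points and P = 13x + 42y:
  (23, 0) → P = 299
  (8, 0) → P = 104
  (8, 10) → P = 524

At the optimal vertex, 6x + 9y = 138 and x = 8.
Solving simultaneously gives x = 8, y = 10.

x = 8, y = 10, maximum P = 524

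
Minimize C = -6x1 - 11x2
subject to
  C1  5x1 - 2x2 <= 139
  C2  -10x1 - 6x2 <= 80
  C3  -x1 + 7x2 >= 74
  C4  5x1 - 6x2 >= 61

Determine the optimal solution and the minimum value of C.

x1 = 178/5, x2 = 39/2, minimum C = -4281/10

Extreme points and C = -6x1 - 11x2:
  (1121/33, 509/33) → C = -12325/33
  (178/5, 39/2) → C = -4281/10
  (871/29, 431/29) → C = -9967/29

The optimum lies where 5x1 - 2x2 = 139 and 5x1 - 6x2 = 61.
Solving simultaneously gives x1 = 178/5, x2 = 39/2.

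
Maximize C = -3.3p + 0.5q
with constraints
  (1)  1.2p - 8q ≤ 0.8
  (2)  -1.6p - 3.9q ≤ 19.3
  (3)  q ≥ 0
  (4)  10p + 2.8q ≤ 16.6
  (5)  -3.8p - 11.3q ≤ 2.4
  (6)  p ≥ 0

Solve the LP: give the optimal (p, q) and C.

Feasible corners and C = -3.3p + 0.5q:
  (2/3, 0) → C = -11/5
  (844/521, 149/1042) → C = -54959/10420
  (0, 0) → C = 0
  (0, 83/14) → C = 83/28

The optimum lies where 10p + 2.8q = 16.6 and p = 0.
Solving simultaneously gives p = 0, q = 83/14.

p = 0, q = 83/14, maximum C = 83/28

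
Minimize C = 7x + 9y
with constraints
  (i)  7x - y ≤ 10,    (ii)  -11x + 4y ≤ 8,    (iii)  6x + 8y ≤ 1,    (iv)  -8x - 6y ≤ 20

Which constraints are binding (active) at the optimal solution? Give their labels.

Feasible corners and C = 7x + 9y:
  (81/62, -53/62) → C = 45/31
  (4/5, -22/5) → C = -34
  (-15/28, 59/112) → C = 111/112
  (-64/49, -78/49) → C = -1150/49

The minimum is at (4/5, -22/5). Substituting into each constraint, equality holds for (i) and (iv); the remaining constraints have slack.

(i) and (iv)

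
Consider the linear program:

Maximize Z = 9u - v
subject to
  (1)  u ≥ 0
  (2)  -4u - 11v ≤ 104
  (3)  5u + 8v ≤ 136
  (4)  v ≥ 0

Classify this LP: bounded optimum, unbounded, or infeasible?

Vertices and Z = 9u - v:
  (0, 17) → Z = -17
  (0, 0) → Z = 0
  (136/5, 0) → Z = 1224/5
The feasible region has finitely many vertices and no improving ray; the maximum is 1224/5 at (136/5, 0).

bounded optimum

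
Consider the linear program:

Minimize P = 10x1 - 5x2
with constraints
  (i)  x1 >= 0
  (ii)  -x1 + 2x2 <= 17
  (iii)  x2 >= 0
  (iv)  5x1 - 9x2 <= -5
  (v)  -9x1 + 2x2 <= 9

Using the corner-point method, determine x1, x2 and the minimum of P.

x1 = 1, x2 = 9, minimum P = -35

Corner points and P = 10x1 - 5x2:
  (0, 5/9) → P = -25/9
  (0, 9/2) → P = -45/2
  (143, 80) → P = 1030
  (1, 9) → P = -35

The optimum lies where -x1 + 2x2 = 17 and -9x1 + 2x2 = 9.
Solving simultaneously gives x1 = 1, x2 = 9.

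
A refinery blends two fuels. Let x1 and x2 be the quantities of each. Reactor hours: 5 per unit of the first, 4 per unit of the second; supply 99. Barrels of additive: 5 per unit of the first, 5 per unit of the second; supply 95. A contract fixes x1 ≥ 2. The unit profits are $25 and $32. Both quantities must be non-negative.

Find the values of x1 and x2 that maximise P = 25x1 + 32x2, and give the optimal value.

Extreme points and P = 25x1 + 32x2:
  (19, 0) → P = 475
  (2, 0) → P = 50
  (2, 17) → P = 594

x1 = 2, x2 = 17, maximum P = 594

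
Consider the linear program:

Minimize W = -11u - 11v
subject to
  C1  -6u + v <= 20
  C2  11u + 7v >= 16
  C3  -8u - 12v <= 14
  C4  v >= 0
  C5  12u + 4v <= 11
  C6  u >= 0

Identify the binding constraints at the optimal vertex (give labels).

C5 and C6

Extreme points and W = -11u - 11v:
  (13/40, 71/40) → W = -231/10
  (0, 16/7) → W = -176/7
  (0, 11/4) → W = -121/4

The minimum is at (0, 11/4). Substituting into each constraint, equality holds for C5 and C6; the remaining constraints have slack.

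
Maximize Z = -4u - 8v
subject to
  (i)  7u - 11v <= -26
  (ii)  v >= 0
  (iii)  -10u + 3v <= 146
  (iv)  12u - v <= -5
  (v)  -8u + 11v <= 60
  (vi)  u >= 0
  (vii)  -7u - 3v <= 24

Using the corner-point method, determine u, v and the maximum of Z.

u = 0, v = 5, maximum Z = -40

Extreme points and Z = -4u - 8v:
  (5/124, 170/31) → Z = -1365/31
  (0, 5) → Z = -40
  (0, 60/11) → Z = -480/11

The optimum lies where 12u - v = -5 and u = 0.
Solving simultaneously gives u = 0, v = 5.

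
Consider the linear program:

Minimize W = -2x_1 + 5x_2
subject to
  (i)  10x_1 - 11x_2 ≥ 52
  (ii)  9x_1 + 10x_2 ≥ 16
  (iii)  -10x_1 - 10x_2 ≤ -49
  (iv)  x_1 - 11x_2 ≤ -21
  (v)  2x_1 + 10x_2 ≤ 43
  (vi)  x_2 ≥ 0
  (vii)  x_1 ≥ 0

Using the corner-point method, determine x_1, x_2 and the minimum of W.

Corner points and W = -2x_1 + 5x_2:
  (73/9, 262/99) → W = -296/99
  (993/122, 163/61) → W = -178/61
  (263/32, 85/32) → W = -101/32

The binding constraints are x_1 - 11x_2 = -21 and 2x_1 + 10x_2 = 43.
Solving simultaneously gives x_1 = 263/32, x_2 = 85/32.

x_1 = 263/32, x_2 = 85/32, minimum W = -101/32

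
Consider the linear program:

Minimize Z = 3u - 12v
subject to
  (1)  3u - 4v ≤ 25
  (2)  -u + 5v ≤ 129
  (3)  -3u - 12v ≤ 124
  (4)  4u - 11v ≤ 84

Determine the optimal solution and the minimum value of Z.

Vertices and Z = 3u - 12v:
  (641/11, 412/11) → Z = -3021/11
  (-61/17, -152/17) → Z = 1641/17
  (-2168/27, 263/27) → Z = -3220/9
  (-356/81, -748/81) → Z = 2636/27

The binding constraints are -u + 5v = 129 and -3u - 12v = 124.
Solving simultaneously gives u = -2168/27, v = 263/27.

u = -2168/27, v = 263/27, minimum Z = -3220/9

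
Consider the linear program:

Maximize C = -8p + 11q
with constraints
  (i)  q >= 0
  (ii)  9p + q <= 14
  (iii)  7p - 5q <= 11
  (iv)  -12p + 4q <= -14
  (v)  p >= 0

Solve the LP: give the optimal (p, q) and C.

The optimum lies where 9p + q = 14 and -12p + 4q = -14.
Solving simultaneously gives p = 35/24, q = 7/8.

p = 35/24, q = 7/8, maximum C = -49/24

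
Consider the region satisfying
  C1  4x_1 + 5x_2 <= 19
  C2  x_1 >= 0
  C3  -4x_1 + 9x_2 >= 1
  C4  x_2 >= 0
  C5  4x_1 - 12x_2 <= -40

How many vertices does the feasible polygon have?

The feasible vertices (each the meet of two boundaries and inside every other half-plane) are:
  (0, 19/5)
  (7/17, 59/17)
  (0, 10/3)

3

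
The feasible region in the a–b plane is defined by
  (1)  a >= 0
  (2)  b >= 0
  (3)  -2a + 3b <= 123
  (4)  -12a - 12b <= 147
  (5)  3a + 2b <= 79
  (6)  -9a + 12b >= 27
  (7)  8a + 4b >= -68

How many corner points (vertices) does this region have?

Of the 21 pairwise boundary intersections, those satisfying every inequality are:
  (0, 79/2)
  (0, 9/4)
  (149/9, 44/3)

3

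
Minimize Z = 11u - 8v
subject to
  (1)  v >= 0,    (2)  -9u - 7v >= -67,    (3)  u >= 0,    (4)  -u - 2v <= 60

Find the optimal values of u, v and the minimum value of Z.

Extreme points and Z = 11u - 8v:
  (67/9, 0) → Z = 737/9
  (0, 0) → Z = 0
  (0, 67/7) → Z = -536/7

The binding constraints are -9u - 7v = -67 and u = 0.
Solving simultaneously gives u = 0, v = 67/7.

u = 0, v = 67/7, minimum Z = -536/7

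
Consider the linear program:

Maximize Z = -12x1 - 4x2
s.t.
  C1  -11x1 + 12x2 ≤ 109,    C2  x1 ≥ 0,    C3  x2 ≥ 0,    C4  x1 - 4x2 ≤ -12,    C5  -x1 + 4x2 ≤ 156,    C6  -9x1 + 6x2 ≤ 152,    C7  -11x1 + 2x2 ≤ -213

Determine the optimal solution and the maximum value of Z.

Extreme points and Z = -12x1 - 4x2:
  (359/8, 1607/32) → Z = -5915/8
  (1387/55, 161/5) → Z = -23728/55
  (146/7, 115/14) → Z = -1982/7
The feasible region is unbounded (it extends along (4, 1)), but Z strictly decreases along every unbounded feasible direction, so there is no improving ray and the maximum is attained at a vertex.

At the optimal vertex, x1 - 4x2 = -12 and -11x1 + 2x2 = -213.
Solving simultaneously gives x1 = 146/7, x2 = 115/14.

x1 = 146/7, x2 = 115/14, maximum Z = -1982/7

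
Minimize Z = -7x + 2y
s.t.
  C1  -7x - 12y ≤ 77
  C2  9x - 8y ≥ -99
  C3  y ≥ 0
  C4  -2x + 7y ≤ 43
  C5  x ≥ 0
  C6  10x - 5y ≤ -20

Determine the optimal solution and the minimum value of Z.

x = 5/4, y = 13/2, minimum Z = 17/4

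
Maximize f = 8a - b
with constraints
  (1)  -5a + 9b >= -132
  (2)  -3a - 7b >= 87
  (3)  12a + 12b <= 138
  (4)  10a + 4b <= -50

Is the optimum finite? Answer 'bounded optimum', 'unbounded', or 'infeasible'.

Feasible corners and f = 8a - b:
  (39/55, -157/11) → f = 1097/55
  (-1/29, -360/29) → f = 352/29
The feasible region has finitely many vertices and no improving ray; the maximum is 1097/55 at (39/55, -157/11).

bounded optimum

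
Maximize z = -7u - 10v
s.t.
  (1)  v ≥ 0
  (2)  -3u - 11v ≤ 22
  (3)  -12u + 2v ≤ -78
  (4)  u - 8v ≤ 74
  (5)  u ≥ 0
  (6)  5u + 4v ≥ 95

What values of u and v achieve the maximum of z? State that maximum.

Corner points and z = -7u - 10v:
  (74, 0) → z = -518
  (19, 0) → z = -133
  (251/29, 375/29) → z = -5507/29
The feasible region is unbounded (it extends along (8, 1), (1, 6)), but z strictly decreases along every unbounded feasible direction, so there is no improving ray and the maximum is attained at a vertex.

u = 19, v = 0, maximum z = -133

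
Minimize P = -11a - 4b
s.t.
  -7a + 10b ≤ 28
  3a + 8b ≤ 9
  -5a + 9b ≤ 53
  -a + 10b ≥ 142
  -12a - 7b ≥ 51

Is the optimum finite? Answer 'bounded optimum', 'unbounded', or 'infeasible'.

infeasible

The boundaries -7a + 10b = 28 and -12a - 7b = 51 meet at (-706/169, -21/169), but that point violates -a + 10b ≥ 142. Every candidate vertex is excluded by some other constraint, so the feasible region is empty.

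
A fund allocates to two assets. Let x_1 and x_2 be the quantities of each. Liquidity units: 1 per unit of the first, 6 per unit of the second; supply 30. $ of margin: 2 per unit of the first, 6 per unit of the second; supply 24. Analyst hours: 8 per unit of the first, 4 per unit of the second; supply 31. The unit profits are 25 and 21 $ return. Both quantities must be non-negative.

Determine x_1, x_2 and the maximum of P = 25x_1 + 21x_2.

x_1 = 9/4, x_2 = 13/4, maximum P = 249/2

Extreme points and P = 25x_1 + 21x_2:
  (0, 0) → P = 0
  (0, 4) → P = 84
  (31/8, 0) → P = 775/8
  (9/4, 13/4) → P = 249/2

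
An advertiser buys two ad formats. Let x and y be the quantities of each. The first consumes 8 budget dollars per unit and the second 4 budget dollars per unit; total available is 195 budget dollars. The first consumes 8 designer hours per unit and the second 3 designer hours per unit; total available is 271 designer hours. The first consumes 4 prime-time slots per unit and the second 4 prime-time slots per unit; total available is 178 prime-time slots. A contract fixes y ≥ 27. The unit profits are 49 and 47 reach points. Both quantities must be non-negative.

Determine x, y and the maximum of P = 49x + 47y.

Corner points and P = 49x + 47y:
  (0, 89/2) → P = 4183/2
  (0, 27) → P = 1269
  (17/4, 161/4) → P = 2100
  (87/8, 27) → P = 14415/8

At the optimal vertex, 8x + 4y = 195 and 4x + 4y = 178.
Solving simultaneously gives x = 17/4, y = 161/4.

x = 17/4, y = 161/4, maximum P = 2100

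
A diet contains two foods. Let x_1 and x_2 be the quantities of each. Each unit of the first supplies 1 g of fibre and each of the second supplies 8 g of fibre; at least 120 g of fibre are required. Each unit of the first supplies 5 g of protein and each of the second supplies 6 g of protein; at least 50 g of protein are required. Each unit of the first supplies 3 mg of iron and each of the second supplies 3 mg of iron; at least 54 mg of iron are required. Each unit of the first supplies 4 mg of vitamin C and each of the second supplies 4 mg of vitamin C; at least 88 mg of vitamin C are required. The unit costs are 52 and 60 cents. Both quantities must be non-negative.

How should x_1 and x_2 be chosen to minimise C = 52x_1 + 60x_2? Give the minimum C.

Corner points and C = 52x_1 + 60x_2:
  (0, 22) → C = 1320
  (120, 0) → C = 6240
  (8, 14) → C = 1256
The feasible region is unbounded (it extends along (0, 1), (1, 0)), but C strictly increases along every unbounded feasible direction, so there is no improving ray and the minimum is attained at a vertex.

x_1 = 8, x_2 = 14, minimum C = 1256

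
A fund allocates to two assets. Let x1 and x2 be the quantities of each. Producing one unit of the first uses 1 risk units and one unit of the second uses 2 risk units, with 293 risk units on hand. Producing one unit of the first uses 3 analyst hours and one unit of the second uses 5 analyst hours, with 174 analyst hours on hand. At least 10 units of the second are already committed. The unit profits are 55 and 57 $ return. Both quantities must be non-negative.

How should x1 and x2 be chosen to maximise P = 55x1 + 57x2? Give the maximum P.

Extreme points and P = 55x1 + 57x2:
  (0, 174/5) → P = 9918/5
  (0, 10) → P = 570
  (124/3, 10) → P = 8530/3

At the optimal vertex, 3x1 + 5x2 = 174 and x2 = 10.
Solving simultaneously gives x1 = 124/3, x2 = 10.

x1 = 124/3, x2 = 10, maximum P = 8530/3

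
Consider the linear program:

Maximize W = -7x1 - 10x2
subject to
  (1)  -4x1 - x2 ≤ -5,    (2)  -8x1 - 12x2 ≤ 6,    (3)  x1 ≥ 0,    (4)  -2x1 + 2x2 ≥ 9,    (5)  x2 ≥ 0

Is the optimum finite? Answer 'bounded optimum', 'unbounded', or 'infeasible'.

bounded optimum

Feasible corners and W = -7x1 - 10x2:
  (0, 5) → W = -50
  (1/10, 23/5) → W = -467/10
The feasible region has finitely many vertices and no improving ray; the maximum is -467/10 at (1/10, 23/5).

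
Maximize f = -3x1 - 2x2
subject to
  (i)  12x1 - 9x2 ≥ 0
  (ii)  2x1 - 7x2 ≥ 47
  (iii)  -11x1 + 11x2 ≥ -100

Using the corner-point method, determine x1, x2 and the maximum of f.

Vertices and f = -3x1 - 2x2:
  (-141/22, -94/11) → f = 799/22
  (-300/11, -400/11) → f = 1700/11
  (183/55, -317/55) → f = 17/11

The optimum lies where 12x1 - 9x2 = 0 and -11x1 + 11x2 = -100.
Solving simultaneously gives x1 = -300/11, x2 = -400/11.

x1 = -300/11, x2 = -400/11, maximum f = 1700/11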